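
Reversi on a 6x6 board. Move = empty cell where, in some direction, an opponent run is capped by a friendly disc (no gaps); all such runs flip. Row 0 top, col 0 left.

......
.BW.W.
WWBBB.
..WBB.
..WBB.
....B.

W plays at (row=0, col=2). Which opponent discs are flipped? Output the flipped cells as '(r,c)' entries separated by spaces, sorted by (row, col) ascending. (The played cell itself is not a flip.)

Answer: (1,1)

Derivation:
Dir NW: edge -> no flip
Dir N: edge -> no flip
Dir NE: edge -> no flip
Dir W: first cell '.' (not opp) -> no flip
Dir E: first cell '.' (not opp) -> no flip
Dir SW: opp run (1,1) capped by W -> flip
Dir S: first cell 'W' (not opp) -> no flip
Dir SE: first cell '.' (not opp) -> no flip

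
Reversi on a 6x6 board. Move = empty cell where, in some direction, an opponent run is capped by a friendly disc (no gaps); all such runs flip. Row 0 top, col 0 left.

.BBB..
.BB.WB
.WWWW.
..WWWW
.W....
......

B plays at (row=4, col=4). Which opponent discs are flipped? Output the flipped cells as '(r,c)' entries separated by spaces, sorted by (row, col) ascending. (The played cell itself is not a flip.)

Answer: (2,2) (3,3)

Derivation:
Dir NW: opp run (3,3) (2,2) capped by B -> flip
Dir N: opp run (3,4) (2,4) (1,4), next='.' -> no flip
Dir NE: opp run (3,5), next=edge -> no flip
Dir W: first cell '.' (not opp) -> no flip
Dir E: first cell '.' (not opp) -> no flip
Dir SW: first cell '.' (not opp) -> no flip
Dir S: first cell '.' (not opp) -> no flip
Dir SE: first cell '.' (not opp) -> no flip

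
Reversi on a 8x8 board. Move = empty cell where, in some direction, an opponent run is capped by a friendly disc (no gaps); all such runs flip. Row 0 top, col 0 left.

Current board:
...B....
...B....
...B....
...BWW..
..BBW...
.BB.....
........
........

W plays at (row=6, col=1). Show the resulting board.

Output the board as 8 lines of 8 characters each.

Place W at (6,1); scan 8 dirs for brackets.
Dir NW: first cell '.' (not opp) -> no flip
Dir N: opp run (5,1), next='.' -> no flip
Dir NE: opp run (5,2) (4,3) capped by W -> flip
Dir W: first cell '.' (not opp) -> no flip
Dir E: first cell '.' (not opp) -> no flip
Dir SW: first cell '.' (not opp) -> no flip
Dir S: first cell '.' (not opp) -> no flip
Dir SE: first cell '.' (not opp) -> no flip
All flips: (4,3) (5,2)

Answer: ...B....
...B....
...B....
...BWW..
..BWW...
.BW.....
.W......
........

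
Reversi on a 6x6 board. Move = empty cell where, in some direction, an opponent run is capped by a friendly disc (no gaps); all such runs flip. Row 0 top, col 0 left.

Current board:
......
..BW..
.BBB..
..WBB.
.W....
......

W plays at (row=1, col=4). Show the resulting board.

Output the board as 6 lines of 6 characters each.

Place W at (1,4); scan 8 dirs for brackets.
Dir NW: first cell '.' (not opp) -> no flip
Dir N: first cell '.' (not opp) -> no flip
Dir NE: first cell '.' (not opp) -> no flip
Dir W: first cell 'W' (not opp) -> no flip
Dir E: first cell '.' (not opp) -> no flip
Dir SW: opp run (2,3) capped by W -> flip
Dir S: first cell '.' (not opp) -> no flip
Dir SE: first cell '.' (not opp) -> no flip
All flips: (2,3)

Answer: ......
..BWW.
.BBW..
..WBB.
.W....
......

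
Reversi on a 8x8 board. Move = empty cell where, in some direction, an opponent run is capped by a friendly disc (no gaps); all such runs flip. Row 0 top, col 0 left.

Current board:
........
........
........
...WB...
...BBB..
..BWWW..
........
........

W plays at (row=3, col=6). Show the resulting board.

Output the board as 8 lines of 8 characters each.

Answer: ........
........
........
...WB.W.
...BBW..
..BWWW..
........
........

Derivation:
Place W at (3,6); scan 8 dirs for brackets.
Dir NW: first cell '.' (not opp) -> no flip
Dir N: first cell '.' (not opp) -> no flip
Dir NE: first cell '.' (not opp) -> no flip
Dir W: first cell '.' (not opp) -> no flip
Dir E: first cell '.' (not opp) -> no flip
Dir SW: opp run (4,5) capped by W -> flip
Dir S: first cell '.' (not opp) -> no flip
Dir SE: first cell '.' (not opp) -> no flip
All flips: (4,5)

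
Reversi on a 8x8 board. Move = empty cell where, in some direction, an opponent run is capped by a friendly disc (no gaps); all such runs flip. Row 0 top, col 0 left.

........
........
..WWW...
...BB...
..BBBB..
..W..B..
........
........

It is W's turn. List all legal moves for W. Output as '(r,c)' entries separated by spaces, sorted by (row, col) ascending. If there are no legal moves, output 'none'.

Answer: (2,5) (3,2) (5,1) (5,3) (5,4) (5,6) (6,6)

Derivation:
(2,5): flips 2 -> legal
(3,1): no bracket -> illegal
(3,2): flips 1 -> legal
(3,5): no bracket -> illegal
(3,6): no bracket -> illegal
(4,1): no bracket -> illegal
(4,6): no bracket -> illegal
(5,1): flips 2 -> legal
(5,3): flips 2 -> legal
(5,4): flips 2 -> legal
(5,6): flips 2 -> legal
(6,4): no bracket -> illegal
(6,5): no bracket -> illegal
(6,6): flips 3 -> legal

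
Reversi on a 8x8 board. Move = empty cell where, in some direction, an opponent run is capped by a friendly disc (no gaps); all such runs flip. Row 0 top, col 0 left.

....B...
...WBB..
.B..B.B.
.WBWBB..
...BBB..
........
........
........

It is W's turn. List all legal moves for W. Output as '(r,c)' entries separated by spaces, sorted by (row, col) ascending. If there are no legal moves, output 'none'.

Answer: (0,6) (1,1) (1,6) (3,6) (4,6) (5,3) (5,5)

Derivation:
(0,3): no bracket -> illegal
(0,5): no bracket -> illegal
(0,6): flips 2 -> legal
(1,0): no bracket -> illegal
(1,1): flips 1 -> legal
(1,2): no bracket -> illegal
(1,6): flips 2 -> legal
(1,7): no bracket -> illegal
(2,0): no bracket -> illegal
(2,2): no bracket -> illegal
(2,3): no bracket -> illegal
(2,5): no bracket -> illegal
(2,7): no bracket -> illegal
(3,0): no bracket -> illegal
(3,6): flips 2 -> legal
(3,7): no bracket -> illegal
(4,1): no bracket -> illegal
(4,2): no bracket -> illegal
(4,6): flips 2 -> legal
(5,2): no bracket -> illegal
(5,3): flips 1 -> legal
(5,4): no bracket -> illegal
(5,5): flips 1 -> legal
(5,6): no bracket -> illegal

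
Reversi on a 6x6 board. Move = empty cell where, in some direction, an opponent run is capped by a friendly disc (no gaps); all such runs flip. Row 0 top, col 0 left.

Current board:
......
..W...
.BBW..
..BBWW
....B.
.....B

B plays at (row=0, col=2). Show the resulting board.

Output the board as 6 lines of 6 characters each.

Place B at (0,2); scan 8 dirs for brackets.
Dir NW: edge -> no flip
Dir N: edge -> no flip
Dir NE: edge -> no flip
Dir W: first cell '.' (not opp) -> no flip
Dir E: first cell '.' (not opp) -> no flip
Dir SW: first cell '.' (not opp) -> no flip
Dir S: opp run (1,2) capped by B -> flip
Dir SE: first cell '.' (not opp) -> no flip
All flips: (1,2)

Answer: ..B...
..B...
.BBW..
..BBWW
....B.
.....B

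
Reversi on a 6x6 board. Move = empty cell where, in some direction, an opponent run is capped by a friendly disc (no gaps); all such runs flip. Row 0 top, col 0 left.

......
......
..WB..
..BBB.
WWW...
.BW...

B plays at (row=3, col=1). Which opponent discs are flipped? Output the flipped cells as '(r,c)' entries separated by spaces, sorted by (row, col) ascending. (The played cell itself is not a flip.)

Answer: (4,1)

Derivation:
Dir NW: first cell '.' (not opp) -> no flip
Dir N: first cell '.' (not opp) -> no flip
Dir NE: opp run (2,2), next='.' -> no flip
Dir W: first cell '.' (not opp) -> no flip
Dir E: first cell 'B' (not opp) -> no flip
Dir SW: opp run (4,0), next=edge -> no flip
Dir S: opp run (4,1) capped by B -> flip
Dir SE: opp run (4,2), next='.' -> no flip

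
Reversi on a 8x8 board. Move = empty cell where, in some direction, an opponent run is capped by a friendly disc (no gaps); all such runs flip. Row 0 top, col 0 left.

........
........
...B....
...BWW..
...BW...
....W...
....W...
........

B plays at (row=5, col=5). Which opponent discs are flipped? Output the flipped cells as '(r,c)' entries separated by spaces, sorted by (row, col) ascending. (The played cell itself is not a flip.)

Answer: (4,4)

Derivation:
Dir NW: opp run (4,4) capped by B -> flip
Dir N: first cell '.' (not opp) -> no flip
Dir NE: first cell '.' (not opp) -> no flip
Dir W: opp run (5,4), next='.' -> no flip
Dir E: first cell '.' (not opp) -> no flip
Dir SW: opp run (6,4), next='.' -> no flip
Dir S: first cell '.' (not opp) -> no flip
Dir SE: first cell '.' (not opp) -> no flip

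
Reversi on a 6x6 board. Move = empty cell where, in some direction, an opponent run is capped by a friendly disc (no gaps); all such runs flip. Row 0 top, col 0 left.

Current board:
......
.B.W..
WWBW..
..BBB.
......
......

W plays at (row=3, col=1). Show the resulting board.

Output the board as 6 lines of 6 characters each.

Place W at (3,1); scan 8 dirs for brackets.
Dir NW: first cell 'W' (not opp) -> no flip
Dir N: first cell 'W' (not opp) -> no flip
Dir NE: opp run (2,2) capped by W -> flip
Dir W: first cell '.' (not opp) -> no flip
Dir E: opp run (3,2) (3,3) (3,4), next='.' -> no flip
Dir SW: first cell '.' (not opp) -> no flip
Dir S: first cell '.' (not opp) -> no flip
Dir SE: first cell '.' (not opp) -> no flip
All flips: (2,2)

Answer: ......
.B.W..
WWWW..
.WBBB.
......
......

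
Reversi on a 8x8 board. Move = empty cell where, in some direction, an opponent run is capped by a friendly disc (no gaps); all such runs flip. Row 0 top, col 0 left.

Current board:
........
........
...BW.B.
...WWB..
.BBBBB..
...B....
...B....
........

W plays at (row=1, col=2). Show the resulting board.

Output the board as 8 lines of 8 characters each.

Place W at (1,2); scan 8 dirs for brackets.
Dir NW: first cell '.' (not opp) -> no flip
Dir N: first cell '.' (not opp) -> no flip
Dir NE: first cell '.' (not opp) -> no flip
Dir W: first cell '.' (not opp) -> no flip
Dir E: first cell '.' (not opp) -> no flip
Dir SW: first cell '.' (not opp) -> no flip
Dir S: first cell '.' (not opp) -> no flip
Dir SE: opp run (2,3) capped by W -> flip
All flips: (2,3)

Answer: ........
..W.....
...WW.B.
...WWB..
.BBBBB..
...B....
...B....
........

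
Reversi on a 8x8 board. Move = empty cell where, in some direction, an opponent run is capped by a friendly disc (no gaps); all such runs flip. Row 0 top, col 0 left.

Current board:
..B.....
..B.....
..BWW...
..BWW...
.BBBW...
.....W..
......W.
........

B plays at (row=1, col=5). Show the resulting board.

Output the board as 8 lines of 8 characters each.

Place B at (1,5); scan 8 dirs for brackets.
Dir NW: first cell '.' (not opp) -> no flip
Dir N: first cell '.' (not opp) -> no flip
Dir NE: first cell '.' (not opp) -> no flip
Dir W: first cell '.' (not opp) -> no flip
Dir E: first cell '.' (not opp) -> no flip
Dir SW: opp run (2,4) (3,3) capped by B -> flip
Dir S: first cell '.' (not opp) -> no flip
Dir SE: first cell '.' (not opp) -> no flip
All flips: (2,4) (3,3)

Answer: ..B.....
..B..B..
..BWB...
..BBW...
.BBBW...
.....W..
......W.
........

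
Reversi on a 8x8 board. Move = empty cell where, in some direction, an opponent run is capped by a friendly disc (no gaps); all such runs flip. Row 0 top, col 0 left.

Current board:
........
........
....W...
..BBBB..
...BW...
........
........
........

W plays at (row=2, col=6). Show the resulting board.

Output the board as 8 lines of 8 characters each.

Answer: ........
........
....W.W.
..BBBW..
...BW...
........
........
........

Derivation:
Place W at (2,6); scan 8 dirs for brackets.
Dir NW: first cell '.' (not opp) -> no flip
Dir N: first cell '.' (not opp) -> no flip
Dir NE: first cell '.' (not opp) -> no flip
Dir W: first cell '.' (not opp) -> no flip
Dir E: first cell '.' (not opp) -> no flip
Dir SW: opp run (3,5) capped by W -> flip
Dir S: first cell '.' (not opp) -> no flip
Dir SE: first cell '.' (not opp) -> no flip
All flips: (3,5)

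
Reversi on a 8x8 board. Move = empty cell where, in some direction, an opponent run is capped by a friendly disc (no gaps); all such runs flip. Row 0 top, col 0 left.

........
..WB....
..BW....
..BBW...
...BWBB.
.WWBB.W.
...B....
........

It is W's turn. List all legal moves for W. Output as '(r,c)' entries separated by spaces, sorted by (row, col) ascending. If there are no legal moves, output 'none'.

(0,2): no bracket -> illegal
(0,3): flips 1 -> legal
(0,4): no bracket -> illegal
(1,1): flips 2 -> legal
(1,4): flips 1 -> legal
(2,1): flips 1 -> legal
(2,4): no bracket -> illegal
(3,1): flips 2 -> legal
(3,5): no bracket -> illegal
(3,6): flips 1 -> legal
(3,7): no bracket -> illegal
(4,1): flips 1 -> legal
(4,2): flips 3 -> legal
(4,7): flips 2 -> legal
(5,5): flips 2 -> legal
(5,7): no bracket -> illegal
(6,2): flips 1 -> legal
(6,4): flips 1 -> legal
(6,5): no bracket -> illegal
(7,2): no bracket -> illegal
(7,3): flips 4 -> legal
(7,4): flips 1 -> legal

Answer: (0,3) (1,1) (1,4) (2,1) (3,1) (3,6) (4,1) (4,2) (4,7) (5,5) (6,2) (6,4) (7,3) (7,4)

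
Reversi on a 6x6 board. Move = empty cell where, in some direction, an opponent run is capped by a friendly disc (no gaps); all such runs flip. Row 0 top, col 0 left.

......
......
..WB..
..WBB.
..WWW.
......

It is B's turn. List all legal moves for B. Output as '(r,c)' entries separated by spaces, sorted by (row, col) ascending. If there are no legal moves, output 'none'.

Answer: (1,1) (2,1) (3,1) (4,1) (5,1) (5,2) (5,3) (5,4) (5,5)

Derivation:
(1,1): flips 1 -> legal
(1,2): no bracket -> illegal
(1,3): no bracket -> illegal
(2,1): flips 1 -> legal
(3,1): flips 1 -> legal
(3,5): no bracket -> illegal
(4,1): flips 1 -> legal
(4,5): no bracket -> illegal
(5,1): flips 1 -> legal
(5,2): flips 1 -> legal
(5,3): flips 1 -> legal
(5,4): flips 1 -> legal
(5,5): flips 1 -> legal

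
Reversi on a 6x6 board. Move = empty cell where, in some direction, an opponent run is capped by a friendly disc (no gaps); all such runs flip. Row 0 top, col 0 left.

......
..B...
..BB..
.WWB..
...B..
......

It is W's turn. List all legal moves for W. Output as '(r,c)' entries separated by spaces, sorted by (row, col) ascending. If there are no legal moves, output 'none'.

Answer: (0,2) (1,3) (1,4) (3,4) (5,4)

Derivation:
(0,1): no bracket -> illegal
(0,2): flips 2 -> legal
(0,3): no bracket -> illegal
(1,1): no bracket -> illegal
(1,3): flips 1 -> legal
(1,4): flips 1 -> legal
(2,1): no bracket -> illegal
(2,4): no bracket -> illegal
(3,4): flips 1 -> legal
(4,2): no bracket -> illegal
(4,4): no bracket -> illegal
(5,2): no bracket -> illegal
(5,3): no bracket -> illegal
(5,4): flips 1 -> legal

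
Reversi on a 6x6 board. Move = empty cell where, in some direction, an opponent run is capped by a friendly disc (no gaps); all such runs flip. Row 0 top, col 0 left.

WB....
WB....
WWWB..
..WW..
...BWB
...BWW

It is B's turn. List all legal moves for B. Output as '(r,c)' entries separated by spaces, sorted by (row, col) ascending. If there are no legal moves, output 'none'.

Answer: (3,1) (3,5) (4,1)

Derivation:
(1,2): no bracket -> illegal
(1,3): no bracket -> illegal
(2,4): no bracket -> illegal
(3,0): no bracket -> illegal
(3,1): flips 1 -> legal
(3,4): no bracket -> illegal
(3,5): flips 1 -> legal
(4,1): flips 1 -> legal
(4,2): no bracket -> illegal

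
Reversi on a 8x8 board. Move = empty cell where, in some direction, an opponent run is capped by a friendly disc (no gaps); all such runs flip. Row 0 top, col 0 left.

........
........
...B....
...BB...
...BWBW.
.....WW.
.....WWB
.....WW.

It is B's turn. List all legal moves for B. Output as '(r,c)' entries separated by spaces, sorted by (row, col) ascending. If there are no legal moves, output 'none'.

(3,5): no bracket -> illegal
(3,6): no bracket -> illegal
(3,7): no bracket -> illegal
(4,7): flips 1 -> legal
(5,3): no bracket -> illegal
(5,4): flips 1 -> legal
(5,7): no bracket -> illegal
(6,4): flips 2 -> legal
(7,4): no bracket -> illegal
(7,7): flips 3 -> legal

Answer: (4,7) (5,4) (6,4) (7,7)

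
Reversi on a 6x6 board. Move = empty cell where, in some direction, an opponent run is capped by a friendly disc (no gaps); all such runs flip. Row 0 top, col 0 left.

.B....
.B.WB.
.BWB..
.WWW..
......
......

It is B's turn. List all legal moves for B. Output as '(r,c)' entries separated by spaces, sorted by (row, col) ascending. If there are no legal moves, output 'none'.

Answer: (0,3) (1,2) (4,1) (4,3) (4,4)

Derivation:
(0,2): no bracket -> illegal
(0,3): flips 1 -> legal
(0,4): no bracket -> illegal
(1,2): flips 1 -> legal
(2,0): no bracket -> illegal
(2,4): no bracket -> illegal
(3,0): no bracket -> illegal
(3,4): no bracket -> illegal
(4,0): no bracket -> illegal
(4,1): flips 2 -> legal
(4,2): no bracket -> illegal
(4,3): flips 2 -> legal
(4,4): flips 2 -> legal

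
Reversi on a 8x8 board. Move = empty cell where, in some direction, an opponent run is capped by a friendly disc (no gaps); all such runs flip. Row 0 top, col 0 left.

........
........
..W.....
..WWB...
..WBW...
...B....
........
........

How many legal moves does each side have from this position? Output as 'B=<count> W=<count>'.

Answer: B=7 W=6

Derivation:
-- B to move --
(1,1): no bracket -> illegal
(1,2): no bracket -> illegal
(1,3): no bracket -> illegal
(2,1): flips 1 -> legal
(2,3): flips 1 -> legal
(2,4): no bracket -> illegal
(3,1): flips 3 -> legal
(3,5): flips 1 -> legal
(4,1): flips 1 -> legal
(4,5): flips 1 -> legal
(5,1): no bracket -> illegal
(5,2): no bracket -> illegal
(5,4): flips 1 -> legal
(5,5): no bracket -> illegal
B mobility = 7
-- W to move --
(2,3): no bracket -> illegal
(2,4): flips 1 -> legal
(2,5): no bracket -> illegal
(3,5): flips 1 -> legal
(4,5): no bracket -> illegal
(5,2): no bracket -> illegal
(5,4): flips 1 -> legal
(6,2): flips 1 -> legal
(6,3): flips 2 -> legal
(6,4): flips 1 -> legal
W mobility = 6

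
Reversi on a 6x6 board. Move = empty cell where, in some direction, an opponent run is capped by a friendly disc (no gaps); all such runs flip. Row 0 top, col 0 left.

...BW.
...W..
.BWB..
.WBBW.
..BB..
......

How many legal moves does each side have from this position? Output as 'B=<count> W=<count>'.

Answer: B=9 W=8

Derivation:
-- B to move --
(0,2): no bracket -> illegal
(0,5): flips 1 -> legal
(1,1): flips 1 -> legal
(1,2): flips 1 -> legal
(1,4): no bracket -> illegal
(1,5): no bracket -> illegal
(2,0): flips 1 -> legal
(2,4): no bracket -> illegal
(2,5): flips 1 -> legal
(3,0): flips 1 -> legal
(3,5): flips 1 -> legal
(4,0): no bracket -> illegal
(4,1): flips 1 -> legal
(4,4): no bracket -> illegal
(4,5): flips 1 -> legal
B mobility = 9
-- W to move --
(0,2): flips 1 -> legal
(1,0): no bracket -> illegal
(1,1): flips 1 -> legal
(1,2): flips 1 -> legal
(1,4): no bracket -> illegal
(2,0): flips 1 -> legal
(2,4): flips 1 -> legal
(3,0): no bracket -> illegal
(4,1): no bracket -> illegal
(4,4): flips 1 -> legal
(5,1): no bracket -> illegal
(5,2): flips 3 -> legal
(5,3): flips 4 -> legal
(5,4): no bracket -> illegal
W mobility = 8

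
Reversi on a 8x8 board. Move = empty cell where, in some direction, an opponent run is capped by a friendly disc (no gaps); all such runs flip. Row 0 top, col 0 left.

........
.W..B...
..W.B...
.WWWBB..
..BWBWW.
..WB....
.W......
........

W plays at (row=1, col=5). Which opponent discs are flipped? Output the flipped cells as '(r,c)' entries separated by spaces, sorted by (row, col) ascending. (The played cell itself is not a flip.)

Answer: (2,4)

Derivation:
Dir NW: first cell '.' (not opp) -> no flip
Dir N: first cell '.' (not opp) -> no flip
Dir NE: first cell '.' (not opp) -> no flip
Dir W: opp run (1,4), next='.' -> no flip
Dir E: first cell '.' (not opp) -> no flip
Dir SW: opp run (2,4) capped by W -> flip
Dir S: first cell '.' (not opp) -> no flip
Dir SE: first cell '.' (not opp) -> no flip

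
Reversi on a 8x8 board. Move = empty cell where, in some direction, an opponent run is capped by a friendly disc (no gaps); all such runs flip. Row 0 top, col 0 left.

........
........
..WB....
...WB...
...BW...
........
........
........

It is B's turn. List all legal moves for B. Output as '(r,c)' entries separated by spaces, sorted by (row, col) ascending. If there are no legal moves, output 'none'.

Answer: (2,1) (3,2) (4,5) (5,4)

Derivation:
(1,1): no bracket -> illegal
(1,2): no bracket -> illegal
(1,3): no bracket -> illegal
(2,1): flips 1 -> legal
(2,4): no bracket -> illegal
(3,1): no bracket -> illegal
(3,2): flips 1 -> legal
(3,5): no bracket -> illegal
(4,2): no bracket -> illegal
(4,5): flips 1 -> legal
(5,3): no bracket -> illegal
(5,4): flips 1 -> legal
(5,5): no bracket -> illegal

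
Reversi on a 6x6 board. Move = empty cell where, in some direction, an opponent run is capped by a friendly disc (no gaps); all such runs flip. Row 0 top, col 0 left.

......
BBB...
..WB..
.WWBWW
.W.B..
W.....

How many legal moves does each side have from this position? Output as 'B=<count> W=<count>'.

-- B to move --
(1,3): no bracket -> illegal
(2,0): no bracket -> illegal
(2,1): flips 2 -> legal
(2,4): no bracket -> illegal
(2,5): flips 1 -> legal
(3,0): flips 2 -> legal
(4,0): no bracket -> illegal
(4,2): flips 2 -> legal
(4,4): no bracket -> illegal
(4,5): flips 1 -> legal
(5,1): no bracket -> illegal
(5,2): no bracket -> illegal
B mobility = 5
-- W to move --
(0,0): flips 1 -> legal
(0,1): flips 2 -> legal
(0,2): flips 1 -> legal
(0,3): no bracket -> illegal
(1,3): no bracket -> illegal
(1,4): flips 1 -> legal
(2,0): no bracket -> illegal
(2,1): no bracket -> illegal
(2,4): flips 1 -> legal
(4,2): no bracket -> illegal
(4,4): flips 1 -> legal
(5,2): flips 1 -> legal
(5,3): no bracket -> illegal
(5,4): flips 1 -> legal
W mobility = 8

Answer: B=5 W=8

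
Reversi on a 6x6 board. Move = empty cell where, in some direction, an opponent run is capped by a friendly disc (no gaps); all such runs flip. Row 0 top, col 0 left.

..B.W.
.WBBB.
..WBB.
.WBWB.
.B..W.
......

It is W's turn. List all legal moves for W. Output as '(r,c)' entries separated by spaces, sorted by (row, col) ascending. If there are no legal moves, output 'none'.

Answer: (0,3) (1,5) (2,5) (3,5) (4,2) (5,1)

Derivation:
(0,1): no bracket -> illegal
(0,3): flips 2 -> legal
(0,5): no bracket -> illegal
(1,5): flips 4 -> legal
(2,1): no bracket -> illegal
(2,5): flips 2 -> legal
(3,0): no bracket -> illegal
(3,5): flips 1 -> legal
(4,0): no bracket -> illegal
(4,2): flips 1 -> legal
(4,3): no bracket -> illegal
(4,5): no bracket -> illegal
(5,0): no bracket -> illegal
(5,1): flips 1 -> legal
(5,2): no bracket -> illegal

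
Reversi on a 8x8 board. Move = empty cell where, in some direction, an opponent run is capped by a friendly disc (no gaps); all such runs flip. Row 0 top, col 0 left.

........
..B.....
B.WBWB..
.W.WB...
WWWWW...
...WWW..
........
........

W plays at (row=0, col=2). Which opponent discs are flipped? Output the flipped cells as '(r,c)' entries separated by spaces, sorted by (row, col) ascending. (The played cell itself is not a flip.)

Answer: (1,2)

Derivation:
Dir NW: edge -> no flip
Dir N: edge -> no flip
Dir NE: edge -> no flip
Dir W: first cell '.' (not opp) -> no flip
Dir E: first cell '.' (not opp) -> no flip
Dir SW: first cell '.' (not opp) -> no flip
Dir S: opp run (1,2) capped by W -> flip
Dir SE: first cell '.' (not opp) -> no flip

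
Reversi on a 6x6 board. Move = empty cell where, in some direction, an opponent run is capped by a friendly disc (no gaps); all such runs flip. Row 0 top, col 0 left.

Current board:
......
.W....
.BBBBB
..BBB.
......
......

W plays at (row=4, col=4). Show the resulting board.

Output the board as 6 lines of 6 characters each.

Place W at (4,4); scan 8 dirs for brackets.
Dir NW: opp run (3,3) (2,2) capped by W -> flip
Dir N: opp run (3,4) (2,4), next='.' -> no flip
Dir NE: first cell '.' (not opp) -> no flip
Dir W: first cell '.' (not opp) -> no flip
Dir E: first cell '.' (not opp) -> no flip
Dir SW: first cell '.' (not opp) -> no flip
Dir S: first cell '.' (not opp) -> no flip
Dir SE: first cell '.' (not opp) -> no flip
All flips: (2,2) (3,3)

Answer: ......
.W....
.BWBBB
..BWB.
....W.
......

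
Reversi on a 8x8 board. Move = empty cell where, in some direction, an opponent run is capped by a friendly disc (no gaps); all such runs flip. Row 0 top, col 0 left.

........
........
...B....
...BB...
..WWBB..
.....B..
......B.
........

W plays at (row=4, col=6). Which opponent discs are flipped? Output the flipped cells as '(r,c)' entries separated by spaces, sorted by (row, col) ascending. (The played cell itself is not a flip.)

Answer: (4,4) (4,5)

Derivation:
Dir NW: first cell '.' (not opp) -> no flip
Dir N: first cell '.' (not opp) -> no flip
Dir NE: first cell '.' (not opp) -> no flip
Dir W: opp run (4,5) (4,4) capped by W -> flip
Dir E: first cell '.' (not opp) -> no flip
Dir SW: opp run (5,5), next='.' -> no flip
Dir S: first cell '.' (not opp) -> no flip
Dir SE: first cell '.' (not opp) -> no flip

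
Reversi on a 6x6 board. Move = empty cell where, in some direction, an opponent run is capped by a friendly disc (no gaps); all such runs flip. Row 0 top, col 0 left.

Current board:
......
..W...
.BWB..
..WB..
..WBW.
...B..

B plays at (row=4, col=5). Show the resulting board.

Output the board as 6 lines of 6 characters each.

Place B at (4,5); scan 8 dirs for brackets.
Dir NW: first cell '.' (not opp) -> no flip
Dir N: first cell '.' (not opp) -> no flip
Dir NE: edge -> no flip
Dir W: opp run (4,4) capped by B -> flip
Dir E: edge -> no flip
Dir SW: first cell '.' (not opp) -> no flip
Dir S: first cell '.' (not opp) -> no flip
Dir SE: edge -> no flip
All flips: (4,4)

Answer: ......
..W...
.BWB..
..WB..
..WBBB
...B..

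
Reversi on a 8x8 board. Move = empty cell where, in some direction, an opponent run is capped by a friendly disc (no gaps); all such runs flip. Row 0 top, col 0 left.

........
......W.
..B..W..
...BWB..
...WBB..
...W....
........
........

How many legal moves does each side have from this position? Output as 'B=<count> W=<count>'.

Answer: B=6 W=8

Derivation:
-- B to move --
(0,5): no bracket -> illegal
(0,6): no bracket -> illegal
(0,7): no bracket -> illegal
(1,4): no bracket -> illegal
(1,5): flips 1 -> legal
(1,7): no bracket -> illegal
(2,3): flips 1 -> legal
(2,4): flips 1 -> legal
(2,6): no bracket -> illegal
(2,7): no bracket -> illegal
(3,2): no bracket -> illegal
(3,6): no bracket -> illegal
(4,2): flips 1 -> legal
(5,2): no bracket -> illegal
(5,4): no bracket -> illegal
(6,2): flips 1 -> legal
(6,3): flips 2 -> legal
(6,4): no bracket -> illegal
B mobility = 6
-- W to move --
(1,1): no bracket -> illegal
(1,2): no bracket -> illegal
(1,3): no bracket -> illegal
(2,1): no bracket -> illegal
(2,3): flips 1 -> legal
(2,4): no bracket -> illegal
(2,6): flips 2 -> legal
(3,1): no bracket -> illegal
(3,2): flips 1 -> legal
(3,6): flips 1 -> legal
(4,2): no bracket -> illegal
(4,6): flips 2 -> legal
(5,4): flips 1 -> legal
(5,5): flips 2 -> legal
(5,6): flips 1 -> legal
W mobility = 8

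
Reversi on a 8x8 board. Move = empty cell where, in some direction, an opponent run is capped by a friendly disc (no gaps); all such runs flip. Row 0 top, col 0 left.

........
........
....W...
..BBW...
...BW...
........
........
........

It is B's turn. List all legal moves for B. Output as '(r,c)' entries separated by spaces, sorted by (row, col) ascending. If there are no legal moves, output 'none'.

(1,3): no bracket -> illegal
(1,4): no bracket -> illegal
(1,5): flips 1 -> legal
(2,3): no bracket -> illegal
(2,5): flips 1 -> legal
(3,5): flips 1 -> legal
(4,5): flips 1 -> legal
(5,3): no bracket -> illegal
(5,4): no bracket -> illegal
(5,5): flips 1 -> legal

Answer: (1,5) (2,5) (3,5) (4,5) (5,5)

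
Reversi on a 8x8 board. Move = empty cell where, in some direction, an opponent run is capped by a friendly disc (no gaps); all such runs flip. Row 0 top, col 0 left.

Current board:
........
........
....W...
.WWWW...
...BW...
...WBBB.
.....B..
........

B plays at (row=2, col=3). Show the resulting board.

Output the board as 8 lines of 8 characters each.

Place B at (2,3); scan 8 dirs for brackets.
Dir NW: first cell '.' (not opp) -> no flip
Dir N: first cell '.' (not opp) -> no flip
Dir NE: first cell '.' (not opp) -> no flip
Dir W: first cell '.' (not opp) -> no flip
Dir E: opp run (2,4), next='.' -> no flip
Dir SW: opp run (3,2), next='.' -> no flip
Dir S: opp run (3,3) capped by B -> flip
Dir SE: opp run (3,4), next='.' -> no flip
All flips: (3,3)

Answer: ........
........
...BW...
.WWBW...
...BW...
...WBBB.
.....B..
........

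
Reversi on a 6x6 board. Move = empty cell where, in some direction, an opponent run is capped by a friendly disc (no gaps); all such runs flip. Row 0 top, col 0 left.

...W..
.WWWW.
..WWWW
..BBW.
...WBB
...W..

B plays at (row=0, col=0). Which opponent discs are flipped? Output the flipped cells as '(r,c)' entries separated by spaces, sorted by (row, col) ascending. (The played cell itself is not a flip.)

Answer: (1,1) (2,2)

Derivation:
Dir NW: edge -> no flip
Dir N: edge -> no flip
Dir NE: edge -> no flip
Dir W: edge -> no flip
Dir E: first cell '.' (not opp) -> no flip
Dir SW: edge -> no flip
Dir S: first cell '.' (not opp) -> no flip
Dir SE: opp run (1,1) (2,2) capped by B -> flip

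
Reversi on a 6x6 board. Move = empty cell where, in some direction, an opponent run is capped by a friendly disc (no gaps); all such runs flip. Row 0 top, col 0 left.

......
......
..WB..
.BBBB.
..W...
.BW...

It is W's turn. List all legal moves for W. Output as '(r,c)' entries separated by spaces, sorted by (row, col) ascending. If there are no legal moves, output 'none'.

Answer: (2,0) (2,4) (4,0) (4,4) (5,0)

Derivation:
(1,2): no bracket -> illegal
(1,3): no bracket -> illegal
(1,4): no bracket -> illegal
(2,0): flips 1 -> legal
(2,1): no bracket -> illegal
(2,4): flips 2 -> legal
(2,5): no bracket -> illegal
(3,0): no bracket -> illegal
(3,5): no bracket -> illegal
(4,0): flips 1 -> legal
(4,1): no bracket -> illegal
(4,3): no bracket -> illegal
(4,4): flips 1 -> legal
(4,5): no bracket -> illegal
(5,0): flips 1 -> legal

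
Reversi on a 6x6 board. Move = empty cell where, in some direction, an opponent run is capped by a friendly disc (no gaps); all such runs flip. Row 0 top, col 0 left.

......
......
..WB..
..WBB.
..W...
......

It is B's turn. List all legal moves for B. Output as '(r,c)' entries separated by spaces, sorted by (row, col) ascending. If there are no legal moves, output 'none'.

(1,1): flips 1 -> legal
(1,2): no bracket -> illegal
(1,3): no bracket -> illegal
(2,1): flips 1 -> legal
(3,1): flips 1 -> legal
(4,1): flips 1 -> legal
(4,3): no bracket -> illegal
(5,1): flips 1 -> legal
(5,2): no bracket -> illegal
(5,3): no bracket -> illegal

Answer: (1,1) (2,1) (3,1) (4,1) (5,1)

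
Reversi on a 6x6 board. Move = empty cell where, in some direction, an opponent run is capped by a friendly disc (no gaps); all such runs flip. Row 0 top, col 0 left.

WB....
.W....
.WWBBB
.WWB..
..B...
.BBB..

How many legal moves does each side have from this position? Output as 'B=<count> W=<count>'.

-- B to move --
(0,2): no bracket -> illegal
(1,0): no bracket -> illegal
(1,2): flips 2 -> legal
(1,3): no bracket -> illegal
(2,0): flips 3 -> legal
(3,0): flips 2 -> legal
(4,0): no bracket -> illegal
(4,1): flips 4 -> legal
(4,3): no bracket -> illegal
B mobility = 4
-- W to move --
(0,2): flips 1 -> legal
(1,0): no bracket -> illegal
(1,2): no bracket -> illegal
(1,3): no bracket -> illegal
(1,4): flips 1 -> legal
(1,5): no bracket -> illegal
(3,4): flips 1 -> legal
(3,5): no bracket -> illegal
(4,0): no bracket -> illegal
(4,1): no bracket -> illegal
(4,3): no bracket -> illegal
(4,4): flips 1 -> legal
(5,0): no bracket -> illegal
(5,4): no bracket -> illegal
W mobility = 4

Answer: B=4 W=4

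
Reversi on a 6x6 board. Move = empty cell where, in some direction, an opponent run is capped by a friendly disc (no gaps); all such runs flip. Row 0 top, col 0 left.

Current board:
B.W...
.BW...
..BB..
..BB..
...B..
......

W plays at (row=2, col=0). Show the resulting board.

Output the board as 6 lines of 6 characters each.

Place W at (2,0); scan 8 dirs for brackets.
Dir NW: edge -> no flip
Dir N: first cell '.' (not opp) -> no flip
Dir NE: opp run (1,1) capped by W -> flip
Dir W: edge -> no flip
Dir E: first cell '.' (not opp) -> no flip
Dir SW: edge -> no flip
Dir S: first cell '.' (not opp) -> no flip
Dir SE: first cell '.' (not opp) -> no flip
All flips: (1,1)

Answer: B.W...
.WW...
W.BB..
..BB..
...B..
......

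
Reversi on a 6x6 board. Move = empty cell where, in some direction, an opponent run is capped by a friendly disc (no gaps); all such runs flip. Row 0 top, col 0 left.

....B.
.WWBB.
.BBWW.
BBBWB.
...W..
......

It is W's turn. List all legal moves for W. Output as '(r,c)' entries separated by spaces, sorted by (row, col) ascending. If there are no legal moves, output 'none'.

Answer: (0,2) (0,3) (0,5) (1,0) (1,5) (2,0) (2,5) (3,5) (4,1) (4,2) (4,4) (4,5)

Derivation:
(0,2): flips 1 -> legal
(0,3): flips 1 -> legal
(0,5): flips 1 -> legal
(1,0): flips 2 -> legal
(1,5): flips 2 -> legal
(2,0): flips 2 -> legal
(2,5): flips 1 -> legal
(3,5): flips 1 -> legal
(4,0): no bracket -> illegal
(4,1): flips 3 -> legal
(4,2): flips 2 -> legal
(4,4): flips 1 -> legal
(4,5): flips 1 -> legal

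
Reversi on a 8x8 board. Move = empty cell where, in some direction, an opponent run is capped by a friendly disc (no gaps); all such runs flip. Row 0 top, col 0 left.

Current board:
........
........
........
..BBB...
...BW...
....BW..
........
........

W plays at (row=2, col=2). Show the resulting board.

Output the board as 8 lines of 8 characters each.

Place W at (2,2); scan 8 dirs for brackets.
Dir NW: first cell '.' (not opp) -> no flip
Dir N: first cell '.' (not opp) -> no flip
Dir NE: first cell '.' (not opp) -> no flip
Dir W: first cell '.' (not opp) -> no flip
Dir E: first cell '.' (not opp) -> no flip
Dir SW: first cell '.' (not opp) -> no flip
Dir S: opp run (3,2), next='.' -> no flip
Dir SE: opp run (3,3) capped by W -> flip
All flips: (3,3)

Answer: ........
........
..W.....
..BWB...
...BW...
....BW..
........
........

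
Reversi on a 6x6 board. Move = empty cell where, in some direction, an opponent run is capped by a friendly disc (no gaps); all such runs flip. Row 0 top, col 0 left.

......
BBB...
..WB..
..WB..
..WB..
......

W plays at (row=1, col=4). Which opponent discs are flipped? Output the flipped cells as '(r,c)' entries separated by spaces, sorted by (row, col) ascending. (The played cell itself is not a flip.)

Answer: (2,3)

Derivation:
Dir NW: first cell '.' (not opp) -> no flip
Dir N: first cell '.' (not opp) -> no flip
Dir NE: first cell '.' (not opp) -> no flip
Dir W: first cell '.' (not opp) -> no flip
Dir E: first cell '.' (not opp) -> no flip
Dir SW: opp run (2,3) capped by W -> flip
Dir S: first cell '.' (not opp) -> no flip
Dir SE: first cell '.' (not opp) -> no flip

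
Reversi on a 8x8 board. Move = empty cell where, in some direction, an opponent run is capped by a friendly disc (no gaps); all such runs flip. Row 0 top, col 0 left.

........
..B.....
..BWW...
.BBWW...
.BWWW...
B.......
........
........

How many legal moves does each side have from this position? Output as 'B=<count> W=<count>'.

-- B to move --
(1,3): no bracket -> illegal
(1,4): flips 1 -> legal
(1,5): no bracket -> illegal
(2,5): flips 2 -> legal
(3,5): flips 2 -> legal
(4,5): flips 5 -> legal
(5,1): no bracket -> illegal
(5,2): flips 1 -> legal
(5,3): flips 1 -> legal
(5,4): flips 1 -> legal
(5,5): flips 2 -> legal
B mobility = 8
-- W to move --
(0,1): flips 1 -> legal
(0,2): flips 3 -> legal
(0,3): no bracket -> illegal
(1,1): flips 1 -> legal
(1,3): no bracket -> illegal
(2,0): flips 1 -> legal
(2,1): flips 2 -> legal
(3,0): flips 2 -> legal
(4,0): flips 1 -> legal
(5,1): no bracket -> illegal
(5,2): no bracket -> illegal
(6,0): no bracket -> illegal
(6,1): no bracket -> illegal
W mobility = 7

Answer: B=8 W=7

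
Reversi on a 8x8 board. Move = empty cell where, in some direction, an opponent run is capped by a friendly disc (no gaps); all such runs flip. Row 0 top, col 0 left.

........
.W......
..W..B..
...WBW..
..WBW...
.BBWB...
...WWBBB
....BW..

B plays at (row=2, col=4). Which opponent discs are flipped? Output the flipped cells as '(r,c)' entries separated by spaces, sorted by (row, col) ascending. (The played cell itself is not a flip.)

Answer: (3,3) (4,2)

Derivation:
Dir NW: first cell '.' (not opp) -> no flip
Dir N: first cell '.' (not opp) -> no flip
Dir NE: first cell '.' (not opp) -> no flip
Dir W: first cell '.' (not opp) -> no flip
Dir E: first cell 'B' (not opp) -> no flip
Dir SW: opp run (3,3) (4,2) capped by B -> flip
Dir S: first cell 'B' (not opp) -> no flip
Dir SE: opp run (3,5), next='.' -> no flip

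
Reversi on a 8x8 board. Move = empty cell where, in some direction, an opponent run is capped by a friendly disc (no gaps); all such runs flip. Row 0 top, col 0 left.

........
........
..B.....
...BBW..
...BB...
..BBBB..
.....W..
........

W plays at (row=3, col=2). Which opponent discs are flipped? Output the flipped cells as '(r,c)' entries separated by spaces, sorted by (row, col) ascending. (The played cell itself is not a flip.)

Dir NW: first cell '.' (not opp) -> no flip
Dir N: opp run (2,2), next='.' -> no flip
Dir NE: first cell '.' (not opp) -> no flip
Dir W: first cell '.' (not opp) -> no flip
Dir E: opp run (3,3) (3,4) capped by W -> flip
Dir SW: first cell '.' (not opp) -> no flip
Dir S: first cell '.' (not opp) -> no flip
Dir SE: opp run (4,3) (5,4) capped by W -> flip

Answer: (3,3) (3,4) (4,3) (5,4)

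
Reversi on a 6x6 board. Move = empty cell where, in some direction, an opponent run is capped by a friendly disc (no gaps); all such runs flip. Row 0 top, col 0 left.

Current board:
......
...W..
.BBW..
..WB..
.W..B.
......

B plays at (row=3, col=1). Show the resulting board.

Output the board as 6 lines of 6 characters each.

Answer: ......
...W..
.BBW..
.BBB..
.W..B.
......

Derivation:
Place B at (3,1); scan 8 dirs for brackets.
Dir NW: first cell '.' (not opp) -> no flip
Dir N: first cell 'B' (not opp) -> no flip
Dir NE: first cell 'B' (not opp) -> no flip
Dir W: first cell '.' (not opp) -> no flip
Dir E: opp run (3,2) capped by B -> flip
Dir SW: first cell '.' (not opp) -> no flip
Dir S: opp run (4,1), next='.' -> no flip
Dir SE: first cell '.' (not opp) -> no flip
All flips: (3,2)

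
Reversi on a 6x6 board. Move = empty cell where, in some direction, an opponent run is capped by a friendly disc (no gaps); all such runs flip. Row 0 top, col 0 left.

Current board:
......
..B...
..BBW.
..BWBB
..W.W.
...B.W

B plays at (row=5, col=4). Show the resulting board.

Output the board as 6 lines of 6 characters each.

Answer: ......
..B...
..BBW.
..BWBB
..W.B.
...BBW

Derivation:
Place B at (5,4); scan 8 dirs for brackets.
Dir NW: first cell '.' (not opp) -> no flip
Dir N: opp run (4,4) capped by B -> flip
Dir NE: first cell '.' (not opp) -> no flip
Dir W: first cell 'B' (not opp) -> no flip
Dir E: opp run (5,5), next=edge -> no flip
Dir SW: edge -> no flip
Dir S: edge -> no flip
Dir SE: edge -> no flip
All flips: (4,4)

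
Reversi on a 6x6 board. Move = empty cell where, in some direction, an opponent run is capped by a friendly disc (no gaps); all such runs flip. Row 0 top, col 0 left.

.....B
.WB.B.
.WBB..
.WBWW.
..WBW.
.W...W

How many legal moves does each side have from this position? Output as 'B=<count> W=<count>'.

Answer: B=10 W=8

Derivation:
-- B to move --
(0,0): flips 1 -> legal
(0,1): no bracket -> illegal
(0,2): no bracket -> illegal
(1,0): flips 2 -> legal
(2,0): flips 1 -> legal
(2,4): no bracket -> illegal
(2,5): flips 1 -> legal
(3,0): flips 2 -> legal
(3,5): flips 2 -> legal
(4,0): flips 1 -> legal
(4,1): flips 1 -> legal
(4,5): flips 2 -> legal
(5,0): no bracket -> illegal
(5,2): flips 1 -> legal
(5,3): no bracket -> illegal
(5,4): no bracket -> illegal
B mobility = 10
-- W to move --
(0,1): flips 2 -> legal
(0,2): flips 3 -> legal
(0,3): flips 1 -> legal
(0,4): no bracket -> illegal
(1,3): flips 3 -> legal
(1,5): no bracket -> illegal
(2,4): flips 2 -> legal
(2,5): no bracket -> illegal
(4,1): no bracket -> illegal
(5,2): flips 1 -> legal
(5,3): flips 1 -> legal
(5,4): flips 2 -> legal
W mobility = 8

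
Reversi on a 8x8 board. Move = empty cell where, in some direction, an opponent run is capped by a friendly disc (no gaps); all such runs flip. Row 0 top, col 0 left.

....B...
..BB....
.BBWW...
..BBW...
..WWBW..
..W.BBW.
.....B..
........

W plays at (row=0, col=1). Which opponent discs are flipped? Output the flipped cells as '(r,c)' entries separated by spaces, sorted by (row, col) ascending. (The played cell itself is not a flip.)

Answer: (1,2)

Derivation:
Dir NW: edge -> no flip
Dir N: edge -> no flip
Dir NE: edge -> no flip
Dir W: first cell '.' (not opp) -> no flip
Dir E: first cell '.' (not opp) -> no flip
Dir SW: first cell '.' (not opp) -> no flip
Dir S: first cell '.' (not opp) -> no flip
Dir SE: opp run (1,2) capped by W -> flip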